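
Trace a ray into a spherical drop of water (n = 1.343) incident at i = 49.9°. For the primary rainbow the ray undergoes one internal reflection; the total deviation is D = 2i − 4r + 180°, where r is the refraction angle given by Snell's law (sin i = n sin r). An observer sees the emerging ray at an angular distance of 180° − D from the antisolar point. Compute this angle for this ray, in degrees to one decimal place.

sin r = sin 49.9° / 1.343 = 0.7649/1.343 = 0.5696; r = 34.72°.
D = 2·49.9° − 4·34.72° + 180° = 99.80° − 138.88° + 180° = 140.92°.
Angle from antisolar point = 180° − D = 39.08°.

39.1°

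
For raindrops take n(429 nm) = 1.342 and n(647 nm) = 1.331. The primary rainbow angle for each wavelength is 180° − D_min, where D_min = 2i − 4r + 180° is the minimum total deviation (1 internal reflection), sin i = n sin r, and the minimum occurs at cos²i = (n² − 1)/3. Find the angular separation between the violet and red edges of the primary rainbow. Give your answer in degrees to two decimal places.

1.58°

At 429 nm (n = 1.342): cos²i = 0.26699 → i = 58.888°, r = 39.641°, D_min = 139.213°, rainbow angle = 40.787°.
At 647 nm (n = 1.331): cos²i = 0.25719 → i = 59.527°, r = 40.356°, D_min = 137.630°, rainbow angle = 42.370°.
Angular width = |40.787° − 42.370°| = 1.583°.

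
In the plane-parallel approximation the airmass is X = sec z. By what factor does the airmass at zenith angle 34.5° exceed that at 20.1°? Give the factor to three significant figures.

1.14

X(34.5°)/X(20.1°) = sec 34.5° / sec 20.1° = cos 20.1° / cos 34.5° = 0.9391/0.8241 = 1.1395.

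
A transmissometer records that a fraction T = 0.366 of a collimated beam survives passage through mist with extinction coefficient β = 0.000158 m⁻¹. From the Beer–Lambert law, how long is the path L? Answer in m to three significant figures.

6360 m

Beer–Lambert: T = exp(−βL) ⇒ L = −ln(T)/β = −ln(0.366)/0.000158 = 1.0051/0.000158 = 6362 m.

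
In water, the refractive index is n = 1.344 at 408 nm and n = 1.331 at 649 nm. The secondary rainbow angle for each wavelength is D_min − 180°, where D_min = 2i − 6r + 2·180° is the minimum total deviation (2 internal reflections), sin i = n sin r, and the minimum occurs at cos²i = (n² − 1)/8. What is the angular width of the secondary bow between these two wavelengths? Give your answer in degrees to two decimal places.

At 408 nm (n = 1.344): cos²i = 0.10079 → i = 71.490°, r = 44.874°, D_min = 233.733°, rainbow angle = 53.733°.
At 649 nm (n = 1.331): cos²i = 0.09645 → i = 71.907°, r = 45.575°, D_min = 230.365°, rainbow angle = 50.365°.
Angular width = |53.733° − 50.365°| = 3.368°.

3.37°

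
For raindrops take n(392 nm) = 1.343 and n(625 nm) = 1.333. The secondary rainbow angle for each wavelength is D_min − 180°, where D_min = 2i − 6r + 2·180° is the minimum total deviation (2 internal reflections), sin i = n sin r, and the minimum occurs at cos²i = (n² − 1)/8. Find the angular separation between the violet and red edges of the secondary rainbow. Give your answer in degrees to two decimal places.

At 392 nm (n = 1.343): cos²i = 0.10046 → i = 71.522°, r = 44.928°, D_min = 233.478°, rainbow angle = 53.478°.
At 625 nm (n = 1.333): cos²i = 0.09711 → i = 71.843°, r = 45.466°, D_min = 230.891°, rainbow angle = 50.891°.
Angular width = |53.478° − 50.891°| = 2.587°.

2.59°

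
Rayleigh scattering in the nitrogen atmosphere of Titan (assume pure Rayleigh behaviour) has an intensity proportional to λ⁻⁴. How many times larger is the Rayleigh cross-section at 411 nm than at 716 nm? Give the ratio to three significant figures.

Rayleigh scattering ∝ λ⁻⁴, so the ratio of coefficients is the inverse fourth power of the wavelength ratio.
σ(411)/σ(716) = (716/411)⁴ = (1.7421)⁴ = 9.211.

9.21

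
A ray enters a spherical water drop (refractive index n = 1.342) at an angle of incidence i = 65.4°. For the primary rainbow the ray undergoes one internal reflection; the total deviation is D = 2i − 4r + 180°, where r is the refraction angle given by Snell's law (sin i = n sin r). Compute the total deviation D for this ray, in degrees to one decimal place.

sin r = sin 65.4° / 1.342 = 0.9092/1.342 = 0.6775; r = 42.65°.
D = 2·65.4° − 4·42.65° + 180° = 130.80° − 170.60° + 180° = 140.20°.

140.2°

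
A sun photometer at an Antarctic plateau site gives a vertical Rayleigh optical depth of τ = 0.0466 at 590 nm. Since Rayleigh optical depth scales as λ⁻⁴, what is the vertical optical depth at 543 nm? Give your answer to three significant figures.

τ(543 nm) = τ(590 nm) × (590/543)⁴ = 0.0466 × (1.0866)⁴ = 0.0466 × 1.3938 = 0.0650.

0.0650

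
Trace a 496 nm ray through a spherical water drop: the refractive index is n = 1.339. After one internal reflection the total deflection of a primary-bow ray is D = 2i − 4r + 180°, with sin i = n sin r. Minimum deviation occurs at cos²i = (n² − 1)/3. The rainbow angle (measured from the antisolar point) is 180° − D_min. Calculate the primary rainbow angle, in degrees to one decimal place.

41.2°

cos²i = (1.79292 − 1)/3 = 0.26431; i = arccos(0.51411) = 59.062°.
sin r = sin 59.062°/1.339 = 0.64057; r = 39.834°.
D_min = 2·59.062° − 4·39.834° + 180° = 138.786°.
Rainbow angle = 180° − D_min = 41.214°.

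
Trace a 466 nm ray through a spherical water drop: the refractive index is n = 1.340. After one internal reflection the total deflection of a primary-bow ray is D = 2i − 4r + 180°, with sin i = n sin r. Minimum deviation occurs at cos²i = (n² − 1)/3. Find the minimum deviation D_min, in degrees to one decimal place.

cos²i = (1.79560 − 1)/3 = 0.26520; i = arccos(0.51498) = 59.004°.
sin r = sin 59.004°/1.340 = 0.63971; r = 39.770°.
D_min = 2·59.004° − 4·39.770° + 180° = 138.929°.

138.9°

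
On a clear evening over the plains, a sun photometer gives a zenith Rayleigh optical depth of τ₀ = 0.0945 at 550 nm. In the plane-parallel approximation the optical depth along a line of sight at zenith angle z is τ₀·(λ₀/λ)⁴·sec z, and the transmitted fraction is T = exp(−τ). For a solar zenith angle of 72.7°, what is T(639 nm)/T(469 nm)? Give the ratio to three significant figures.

1.53

Airmass: sec 72.7° = 3.3628.
τ(639 nm) = 0.0945 × (550/639)⁴ × 3.3628 = 0.0945 × 0.5488 × 3.3628 = 0.1744.
τ(469 nm) = 0.0945 × (550/469)⁴ × 3.3628 = 0.0945 × 1.8913 × 3.3628 = 0.6010.
T(639)/T(469) = exp(τ_B − τ_A) = exp(0.4266) = 1.5320.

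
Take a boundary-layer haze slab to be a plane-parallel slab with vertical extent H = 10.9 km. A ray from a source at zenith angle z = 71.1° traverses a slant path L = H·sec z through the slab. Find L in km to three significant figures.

sec z = 1/cos 71.1° = 3.0872.
L = 10.9 × 3.0872 = 33.651 km.

33.7 km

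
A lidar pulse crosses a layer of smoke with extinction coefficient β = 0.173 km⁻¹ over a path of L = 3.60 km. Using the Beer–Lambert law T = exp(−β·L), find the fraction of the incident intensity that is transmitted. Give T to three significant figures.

τ = β·L = 0.173 × 3.60 = 0.6228.
T = exp(−0.6228) = 0.5364.

0.536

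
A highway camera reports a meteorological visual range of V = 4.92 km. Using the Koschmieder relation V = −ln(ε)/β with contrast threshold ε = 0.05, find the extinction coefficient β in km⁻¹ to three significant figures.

0.609 km⁻¹

β = −ln(0.05) / V = 2.996 / 4.92 = 0.6089 km⁻¹.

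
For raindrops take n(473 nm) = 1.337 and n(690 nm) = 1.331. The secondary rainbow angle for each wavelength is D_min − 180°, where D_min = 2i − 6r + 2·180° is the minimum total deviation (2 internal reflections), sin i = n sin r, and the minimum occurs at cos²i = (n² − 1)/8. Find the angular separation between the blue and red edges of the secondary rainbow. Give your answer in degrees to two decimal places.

At 473 nm (n = 1.337): cos²i = 0.09845 → i = 71.714°, r = 45.249°, D_min = 231.934°, rainbow angle = 51.934°.
At 690 nm (n = 1.331): cos²i = 0.09645 → i = 71.907°, r = 45.575°, D_min = 230.365°, rainbow angle = 50.365°.
Angular width = |51.934° − 50.365°| = 1.569°.

1.57°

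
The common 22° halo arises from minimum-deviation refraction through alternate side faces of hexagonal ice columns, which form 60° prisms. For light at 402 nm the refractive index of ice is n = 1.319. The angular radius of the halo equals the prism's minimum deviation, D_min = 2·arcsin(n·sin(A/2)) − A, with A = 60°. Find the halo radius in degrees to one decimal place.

22.5°

n·sin(A/2) = 1.319 × sin 30° = 1.319 × 0.5000 = 0.6595.
D_min = 2·arcsin(0.6595) − 60° = 2 × 41.262° − 60° = 22.524°.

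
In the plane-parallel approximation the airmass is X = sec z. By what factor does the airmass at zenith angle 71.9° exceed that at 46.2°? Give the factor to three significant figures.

2.23

X(71.9°)/X(46.2°) = sec 71.9° / sec 46.2° = cos 46.2° / cos 71.9° = 0.6921/0.3107 = 2.2279.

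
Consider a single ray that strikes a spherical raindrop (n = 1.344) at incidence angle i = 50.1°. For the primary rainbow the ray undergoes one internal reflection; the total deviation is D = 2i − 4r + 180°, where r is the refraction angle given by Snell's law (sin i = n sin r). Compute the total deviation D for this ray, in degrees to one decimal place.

141.0°

sin r = sin 50.1° / 1.344 = 0.7672/1.344 = 0.5708; r = 34.81°.
D = 2·50.1° − 4·34.81° + 180° = 100.20° − 139.23° + 180° = 140.97°.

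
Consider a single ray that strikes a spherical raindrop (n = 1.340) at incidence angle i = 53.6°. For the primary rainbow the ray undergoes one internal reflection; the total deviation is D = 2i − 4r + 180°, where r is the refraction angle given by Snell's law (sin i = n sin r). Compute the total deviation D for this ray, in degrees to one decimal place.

139.5°

sin r = sin 53.6° / 1.340 = 0.8049/1.340 = 0.6007; r = 36.92°.
D = 2·53.6° − 4·36.92° + 180° = 107.20° − 147.67° + 180° = 139.53°.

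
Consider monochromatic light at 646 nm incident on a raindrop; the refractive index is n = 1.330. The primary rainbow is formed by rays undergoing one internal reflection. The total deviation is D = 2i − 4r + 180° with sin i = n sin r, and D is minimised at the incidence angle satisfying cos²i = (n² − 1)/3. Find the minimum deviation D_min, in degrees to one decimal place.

137.5°

cos²i = (1.76890 − 1)/3 = 0.25630; i = arccos(0.50626) = 59.585°.
sin r = sin 59.585°/1.330 = 0.64841; r = 40.422°.
D_min = 2·59.585° − 4·40.422° + 180° = 137.484°.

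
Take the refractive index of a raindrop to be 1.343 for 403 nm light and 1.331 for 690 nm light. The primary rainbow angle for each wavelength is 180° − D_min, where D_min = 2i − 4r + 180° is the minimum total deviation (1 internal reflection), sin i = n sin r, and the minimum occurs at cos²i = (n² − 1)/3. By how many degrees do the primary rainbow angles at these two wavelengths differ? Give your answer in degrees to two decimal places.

At 403 nm (n = 1.343): cos²i = 0.26788 → i = 58.830°, r = 39.577°, D_min = 139.354°, rainbow angle = 40.646°.
At 690 nm (n = 1.331): cos²i = 0.25719 → i = 59.527°, r = 40.356°, D_min = 137.630°, rainbow angle = 42.370°.
Angular width = |40.646° − 42.370°| = 1.724°.

1.72°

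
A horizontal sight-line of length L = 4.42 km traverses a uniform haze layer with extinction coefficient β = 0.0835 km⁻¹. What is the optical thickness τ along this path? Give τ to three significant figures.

0.369

τ = β·L = 0.0835 × 4.42 = 0.3691.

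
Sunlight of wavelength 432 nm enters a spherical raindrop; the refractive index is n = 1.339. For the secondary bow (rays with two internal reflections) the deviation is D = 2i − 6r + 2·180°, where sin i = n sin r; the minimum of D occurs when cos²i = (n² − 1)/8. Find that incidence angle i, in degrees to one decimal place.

cos²i = (1.339² − 1)/8 = (1.79292 − 1)/8 = 0.09912.
cos i = 0.31483, so i = 71.650°.

71.6°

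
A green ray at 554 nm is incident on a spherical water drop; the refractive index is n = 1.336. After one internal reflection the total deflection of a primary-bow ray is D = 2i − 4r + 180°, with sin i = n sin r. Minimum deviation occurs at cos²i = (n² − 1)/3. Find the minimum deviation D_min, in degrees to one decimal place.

138.4°

cos²i = (1.78490 − 1)/3 = 0.26163; i = arccos(0.51150) = 59.236°.
sin r = sin 59.236°/1.336 = 0.64318; r = 40.029°.
D_min = 2·59.236° − 4·40.029° + 180° = 138.356°.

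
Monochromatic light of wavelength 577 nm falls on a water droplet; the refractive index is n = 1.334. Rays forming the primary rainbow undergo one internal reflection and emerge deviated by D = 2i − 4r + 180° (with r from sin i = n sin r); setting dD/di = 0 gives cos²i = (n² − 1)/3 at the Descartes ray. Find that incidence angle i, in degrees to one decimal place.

59.4°

cos²i = (1.334² − 1)/3 = (1.77956 − 1)/3 = 0.25985.
cos i = 0.50976, so i = 59.352°.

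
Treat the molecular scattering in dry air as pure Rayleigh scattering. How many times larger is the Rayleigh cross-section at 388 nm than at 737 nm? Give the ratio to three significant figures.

13.0

Rayleigh scattering ∝ λ⁻⁴, so the ratio of coefficients is the inverse fourth power of the wavelength ratio.
σ(388)/σ(737) = (737/388)⁴ = (1.8995)⁴ = 13.02.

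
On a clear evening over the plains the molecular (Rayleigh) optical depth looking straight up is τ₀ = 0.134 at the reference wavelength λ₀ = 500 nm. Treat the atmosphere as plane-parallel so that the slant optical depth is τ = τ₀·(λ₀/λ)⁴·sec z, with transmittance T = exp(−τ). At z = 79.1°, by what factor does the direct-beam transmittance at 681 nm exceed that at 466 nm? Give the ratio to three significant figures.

2.08

Airmass: sec 79.1° = 5.2883.
τ(681 nm) = 0.134 × (500/681)⁴ × 5.2883 = 0.134 × 0.2906 × 5.2883 = 0.2059.
τ(466 nm) = 0.134 × (500/466)⁴ × 5.2883 = 0.134 × 1.3254 × 5.2883 = 0.9392.
T(681)/T(466) = exp(τ_B − τ_A) = exp(0.7333) = 2.0819.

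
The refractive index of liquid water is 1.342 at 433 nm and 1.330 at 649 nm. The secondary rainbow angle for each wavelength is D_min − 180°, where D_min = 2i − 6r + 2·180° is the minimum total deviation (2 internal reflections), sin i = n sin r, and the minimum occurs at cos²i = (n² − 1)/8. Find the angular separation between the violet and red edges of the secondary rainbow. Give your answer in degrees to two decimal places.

3.12°

At 433 nm (n = 1.342): cos²i = 0.10012 → i = 71.554°, r = 44.981°, D_min = 233.222°, rainbow angle = 53.222°.
At 649 nm (n = 1.330): cos²i = 0.09611 → i = 71.940°, r = 45.630°, D_min = 230.101°, rainbow angle = 50.101°.
Angular width = |53.222° − 50.101°| = 3.121°.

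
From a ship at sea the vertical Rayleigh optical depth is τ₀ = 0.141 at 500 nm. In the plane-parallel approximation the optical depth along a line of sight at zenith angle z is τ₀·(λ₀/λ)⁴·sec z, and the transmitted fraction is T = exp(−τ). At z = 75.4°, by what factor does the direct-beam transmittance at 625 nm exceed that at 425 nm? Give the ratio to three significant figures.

2.32

Airmass: sec 75.4° = 3.9672.
τ(625 nm) = 0.141 × (500/625)⁴ × 3.9672 = 0.141 × 0.4096 × 3.9672 = 0.2291.
τ(425 nm) = 0.141 × (500/425)⁴ × 3.9672 = 0.141 × 1.9157 × 3.9672 = 1.0716.
T(625)/T(425) = exp(τ_B − τ_A) = exp(0.8425) = 2.3221.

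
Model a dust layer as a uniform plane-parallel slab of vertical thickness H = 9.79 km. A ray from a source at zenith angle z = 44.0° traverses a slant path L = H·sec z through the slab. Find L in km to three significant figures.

sec z = 1/cos 44.0° = 1.3902.
L = 9.79 × 1.3902 = 13.610 km.

13.6 km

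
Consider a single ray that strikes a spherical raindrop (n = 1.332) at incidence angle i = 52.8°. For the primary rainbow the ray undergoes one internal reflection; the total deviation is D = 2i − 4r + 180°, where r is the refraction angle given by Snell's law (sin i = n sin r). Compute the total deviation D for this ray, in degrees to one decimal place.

sin r = sin 52.8° / 1.332 = 0.7965/1.332 = 0.5980; r = 36.73°.
D = 2·52.8° − 4·36.73° + 180° = 105.60° − 146.91° + 180° = 138.69°.

138.7°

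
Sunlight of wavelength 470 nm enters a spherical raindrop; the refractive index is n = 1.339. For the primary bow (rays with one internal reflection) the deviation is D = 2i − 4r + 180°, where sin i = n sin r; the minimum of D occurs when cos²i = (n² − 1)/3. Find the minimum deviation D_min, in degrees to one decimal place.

138.8°

cos²i = (1.79292 − 1)/3 = 0.26431; i = arccos(0.51411) = 59.062°.
sin r = sin 59.062°/1.339 = 0.64057; r = 39.834°.
D_min = 2·59.062° − 4·39.834° + 180° = 138.786°.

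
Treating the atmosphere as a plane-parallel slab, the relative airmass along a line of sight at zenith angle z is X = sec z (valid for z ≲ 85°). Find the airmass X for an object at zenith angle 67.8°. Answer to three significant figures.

2.65

X = sec z = 1/cos 67.8° = 1/0.3778 = 2.6466.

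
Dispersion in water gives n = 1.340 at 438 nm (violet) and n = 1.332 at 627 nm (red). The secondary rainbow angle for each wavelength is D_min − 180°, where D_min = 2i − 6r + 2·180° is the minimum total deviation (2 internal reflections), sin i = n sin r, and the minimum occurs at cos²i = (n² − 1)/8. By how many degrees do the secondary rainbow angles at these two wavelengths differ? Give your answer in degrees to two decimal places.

At 438 nm (n = 1.340): cos²i = 0.09945 → i = 71.618°, r = 45.088°, D_min = 232.709°, rainbow angle = 52.709°.
At 627 nm (n = 1.332): cos²i = 0.09678 → i = 71.875°, r = 45.520°, D_min = 230.628°, rainbow angle = 50.628°.
Angular width = |52.709° − 50.628°| = 2.080°.

2.08°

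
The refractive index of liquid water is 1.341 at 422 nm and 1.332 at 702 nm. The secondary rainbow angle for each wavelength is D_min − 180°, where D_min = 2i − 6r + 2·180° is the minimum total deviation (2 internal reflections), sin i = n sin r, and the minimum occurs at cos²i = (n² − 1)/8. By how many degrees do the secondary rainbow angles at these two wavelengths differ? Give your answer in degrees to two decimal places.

At 422 nm (n = 1.341): cos²i = 0.09979 → i = 71.586°, r = 45.034°, D_min = 232.966°, rainbow angle = 52.966°.
At 702 nm (n = 1.332): cos²i = 0.09678 → i = 71.875°, r = 45.520°, D_min = 230.628°, rainbow angle = 50.628°.
Angular width = |52.966° − 50.628°| = 2.337°.

2.34°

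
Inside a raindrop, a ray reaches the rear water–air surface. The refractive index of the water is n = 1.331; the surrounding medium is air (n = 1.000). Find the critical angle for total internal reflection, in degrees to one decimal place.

48.7°

sin θ_c = n_air / n = 1.000 / 1.331 = 0.7513.
θ_c = arcsin(0.7513) = 48.70°.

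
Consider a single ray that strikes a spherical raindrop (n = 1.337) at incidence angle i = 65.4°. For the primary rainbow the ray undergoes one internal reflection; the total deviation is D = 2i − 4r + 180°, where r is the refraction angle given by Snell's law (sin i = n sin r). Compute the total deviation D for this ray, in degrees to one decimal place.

139.4°

sin r = sin 65.4° / 1.337 = 0.9092/1.337 = 0.6801; r = 42.85°.
D = 2·65.4° − 4·42.85° + 180° = 130.80° − 171.39° + 180° = 139.41°.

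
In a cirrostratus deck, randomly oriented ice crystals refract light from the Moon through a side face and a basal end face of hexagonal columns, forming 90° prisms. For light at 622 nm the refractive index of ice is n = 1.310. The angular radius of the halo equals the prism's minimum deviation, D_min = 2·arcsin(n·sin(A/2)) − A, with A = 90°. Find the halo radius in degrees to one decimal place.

45.7°

n·sin(A/2) = 1.310 × sin 45° = 1.310 × 0.7071 = 0.9263.
D_min = 2·arcsin(0.9263) − 90° = 2 × 67.867° − 90° = 45.733°.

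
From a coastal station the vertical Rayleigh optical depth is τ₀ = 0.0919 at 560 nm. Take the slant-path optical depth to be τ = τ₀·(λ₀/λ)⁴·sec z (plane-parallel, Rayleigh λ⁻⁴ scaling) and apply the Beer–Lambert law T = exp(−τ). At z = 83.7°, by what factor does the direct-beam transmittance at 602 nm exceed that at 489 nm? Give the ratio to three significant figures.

Airmass: sec 83.7° = 9.1129.
τ(602 nm) = 0.0919 × (560/602)⁴ × 9.1129 = 0.0919 × 0.7488 × 9.1129 = 0.6271.
τ(489 nm) = 0.0919 × (560/489)⁴ × 9.1129 = 0.0919 × 1.7200 × 9.1129 = 1.4404.
T(602)/T(489) = exp(τ_B − τ_A) = exp(0.8133) = 2.2554.

2.26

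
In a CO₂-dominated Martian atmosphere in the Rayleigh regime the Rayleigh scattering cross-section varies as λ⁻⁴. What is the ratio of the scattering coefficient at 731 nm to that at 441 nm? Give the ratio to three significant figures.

0.132

Rayleigh scattering ∝ λ⁻⁴, so the ratio of coefficients is the inverse fourth power of the wavelength ratio.
σ(731)/σ(441) = (441/731)⁴ = (0.6033)⁴ = 0.1325.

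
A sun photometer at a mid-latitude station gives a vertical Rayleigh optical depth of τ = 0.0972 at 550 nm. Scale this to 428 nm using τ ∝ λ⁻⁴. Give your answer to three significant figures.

0.265

τ(428 nm) = τ(550 nm) × (550/428)⁴ = 0.0972 × (1.2850)⁴ = 0.0972 × 2.7269 = 0.2651.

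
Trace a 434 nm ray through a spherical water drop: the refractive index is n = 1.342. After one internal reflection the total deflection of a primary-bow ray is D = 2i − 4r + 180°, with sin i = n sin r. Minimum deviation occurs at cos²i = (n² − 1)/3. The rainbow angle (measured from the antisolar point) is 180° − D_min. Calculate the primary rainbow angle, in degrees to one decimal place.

40.8°

cos²i = (1.80096 − 1)/3 = 0.26699; i = arccos(0.51671) = 58.888°.
sin r = sin 58.888°/1.342 = 0.63797; r = 39.641°.
D_min = 2·58.888° − 4·39.641° + 180° = 139.213°.
Rainbow angle = 180° − D_min = 40.787°.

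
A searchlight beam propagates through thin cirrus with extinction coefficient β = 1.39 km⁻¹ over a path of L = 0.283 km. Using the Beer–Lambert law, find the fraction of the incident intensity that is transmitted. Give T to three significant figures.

τ = β·L = 1.39 × 0.283 = 0.3934.
T = exp(−0.3934) = 0.6748.

0.675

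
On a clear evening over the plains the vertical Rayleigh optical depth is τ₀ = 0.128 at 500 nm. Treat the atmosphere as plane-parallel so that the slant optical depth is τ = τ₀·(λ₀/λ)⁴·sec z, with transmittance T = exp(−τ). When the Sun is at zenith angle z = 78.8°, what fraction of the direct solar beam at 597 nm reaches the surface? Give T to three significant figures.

sec 78.8° = 5.1484.
τ = 0.128 × (500/597)⁴ × 5.1484 = 0.128 × 0.4920 × 5.1484 = 0.3242.
T = exp(−0.3242) = 0.7231.

0.723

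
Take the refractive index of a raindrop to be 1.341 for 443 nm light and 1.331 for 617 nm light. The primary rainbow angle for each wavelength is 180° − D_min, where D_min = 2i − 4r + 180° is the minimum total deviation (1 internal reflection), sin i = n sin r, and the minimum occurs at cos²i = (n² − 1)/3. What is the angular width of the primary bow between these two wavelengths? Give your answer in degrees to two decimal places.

1.44°

At 443 nm (n = 1.341): cos²i = 0.26609 → i = 58.946°, r = 39.705°, D_min = 139.071°, rainbow angle = 40.929°.
At 617 nm (n = 1.331): cos²i = 0.25719 → i = 59.527°, r = 40.356°, D_min = 137.630°, rainbow angle = 42.370°.
Angular width = |40.929° − 42.370°| = 1.441°.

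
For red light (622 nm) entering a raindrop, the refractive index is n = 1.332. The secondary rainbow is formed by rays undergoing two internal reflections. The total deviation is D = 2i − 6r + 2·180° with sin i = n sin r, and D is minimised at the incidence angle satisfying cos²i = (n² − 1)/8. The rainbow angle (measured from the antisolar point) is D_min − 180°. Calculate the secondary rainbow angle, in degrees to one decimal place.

cos²i = (1.77422 − 1)/8 = 0.09678; i = arccos(0.31109) = 71.875°.
sin r = sin 71.875°/1.332 = 0.71350; r = 45.520°.
D_min = 2·71.875° − 6·45.520° + 360° = 230.628°.
Rainbow angle = D_min − 180° = 50.628°.

50.6°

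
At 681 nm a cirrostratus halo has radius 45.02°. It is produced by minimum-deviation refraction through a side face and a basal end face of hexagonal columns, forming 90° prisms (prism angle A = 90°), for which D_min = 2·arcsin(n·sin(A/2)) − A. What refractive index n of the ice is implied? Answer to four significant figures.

1.307

Rearranging: n = sin((D_min + A)/2) / sin(A/2).
(D_min + A)/2 = (45.02° + 90°)/2 = 67.510°.
n = sin 67.510° / sin 45° = 0.9239 / 0.7071 = 1.3067.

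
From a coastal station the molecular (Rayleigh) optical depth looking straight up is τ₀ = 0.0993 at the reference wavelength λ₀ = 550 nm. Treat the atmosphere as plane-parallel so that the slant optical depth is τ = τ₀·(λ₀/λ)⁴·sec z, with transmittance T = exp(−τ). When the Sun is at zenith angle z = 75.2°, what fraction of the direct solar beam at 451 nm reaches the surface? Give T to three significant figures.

0.423

sec 75.2° = 3.9147.
τ = 0.0993 × (550/451)⁴ × 3.9147 = 0.0993 × 2.2118 × 3.9147 = 0.8598.
T = exp(−0.8598) = 0.4232.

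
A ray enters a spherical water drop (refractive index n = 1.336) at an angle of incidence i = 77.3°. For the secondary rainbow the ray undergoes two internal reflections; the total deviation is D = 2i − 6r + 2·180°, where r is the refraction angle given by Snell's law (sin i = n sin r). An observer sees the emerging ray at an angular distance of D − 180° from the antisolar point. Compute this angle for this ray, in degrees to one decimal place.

53.2°

sin r = sin 77.3° / 1.336 = 0.9755/1.336 = 0.7302; r = 46.90°.
D = 2·77.3° − 6·46.90° + 2·180° = 154.60° − 281.41° + 360° = 233.19°.
Angle from antisolar point = D − 180° = 53.19°.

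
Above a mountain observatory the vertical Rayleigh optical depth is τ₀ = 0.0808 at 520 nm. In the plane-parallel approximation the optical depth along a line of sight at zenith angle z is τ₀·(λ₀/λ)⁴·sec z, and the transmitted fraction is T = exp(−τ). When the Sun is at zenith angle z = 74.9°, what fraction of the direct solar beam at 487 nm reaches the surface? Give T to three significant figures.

0.668

sec 74.9° = 3.8387.
τ = 0.0808 × (520/487)⁴ × 3.8387 = 0.0808 × 1.2999 × 3.8387 = 0.4032.
T = exp(−0.4032) = 0.6682.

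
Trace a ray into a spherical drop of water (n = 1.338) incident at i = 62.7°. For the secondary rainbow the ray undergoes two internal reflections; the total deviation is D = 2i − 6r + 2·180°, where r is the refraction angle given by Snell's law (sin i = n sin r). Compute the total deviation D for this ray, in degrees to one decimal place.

sin r = sin 62.7° / 1.338 = 0.8886/1.338 = 0.6641; r = 41.62°.
D = 2·62.7° − 6·41.62° + 2·180° = 125.40° − 249.70° + 360° = 235.70°.

235.7°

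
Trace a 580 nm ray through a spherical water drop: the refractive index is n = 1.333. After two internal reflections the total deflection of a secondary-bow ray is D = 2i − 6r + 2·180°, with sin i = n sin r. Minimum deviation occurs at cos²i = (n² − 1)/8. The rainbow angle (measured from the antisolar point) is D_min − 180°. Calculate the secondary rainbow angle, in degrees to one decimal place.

cos²i = (1.77689 − 1)/8 = 0.09711; i = arccos(0.31163) = 71.843°.
sin r = sin 71.843°/1.333 = 0.71283; r = 45.466°.
D_min = 2·71.843° − 6·45.466° + 360° = 230.891°.
Rainbow angle = D_min − 180° = 50.891°.

50.9°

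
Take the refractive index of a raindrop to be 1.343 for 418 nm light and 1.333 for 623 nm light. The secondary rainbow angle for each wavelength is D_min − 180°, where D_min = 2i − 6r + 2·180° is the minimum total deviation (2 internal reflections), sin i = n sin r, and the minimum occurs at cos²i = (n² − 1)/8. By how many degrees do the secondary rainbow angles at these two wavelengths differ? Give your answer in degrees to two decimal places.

At 418 nm (n = 1.343): cos²i = 0.10046 → i = 71.522°, r = 44.928°, D_min = 233.478°, rainbow angle = 53.478°.
At 623 nm (n = 1.333): cos²i = 0.09711 → i = 71.843°, r = 45.466°, D_min = 230.891°, rainbow angle = 50.891°.
Angular width = |53.478° − 50.891°| = 2.587°.

2.59°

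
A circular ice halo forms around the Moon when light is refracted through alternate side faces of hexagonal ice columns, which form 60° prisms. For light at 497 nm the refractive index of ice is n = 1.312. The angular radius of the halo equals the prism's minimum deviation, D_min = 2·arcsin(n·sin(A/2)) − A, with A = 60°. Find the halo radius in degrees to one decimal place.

n·sin(A/2) = 1.312 × sin 30° = 1.312 × 0.5000 = 0.6560.
D_min = 2·arcsin(0.6560) − 60° = 2 × 40.996° − 60° = 21.991°.

22.0°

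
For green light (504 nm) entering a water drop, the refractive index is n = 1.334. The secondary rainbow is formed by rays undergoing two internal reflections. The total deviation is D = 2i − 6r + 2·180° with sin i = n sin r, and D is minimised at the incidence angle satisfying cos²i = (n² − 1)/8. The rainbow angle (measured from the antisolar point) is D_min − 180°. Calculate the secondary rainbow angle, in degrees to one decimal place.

cos²i = (1.77956 − 1)/8 = 0.09744; i = arccos(0.31216) = 71.810°.
sin r = sin 71.810°/1.334 = 0.71217; r = 45.411°.
D_min = 2·71.810° − 6·45.411° + 360° = 231.153°.
Rainbow angle = D_min − 180° = 51.153°.

51.2°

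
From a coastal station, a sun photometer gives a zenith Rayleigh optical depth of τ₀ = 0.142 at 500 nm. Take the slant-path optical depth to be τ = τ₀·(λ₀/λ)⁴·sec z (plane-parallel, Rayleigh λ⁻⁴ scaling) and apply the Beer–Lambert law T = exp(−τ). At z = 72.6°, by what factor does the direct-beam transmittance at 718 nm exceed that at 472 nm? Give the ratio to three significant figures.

1.63

Airmass: sec 72.6° = 3.3440.
τ(718 nm) = 0.142 × (500/718)⁴ × 3.3440 = 0.142 × 0.2352 × 3.3440 = 0.1117.
τ(472 nm) = 0.142 × (500/472)⁴ × 3.3440 = 0.142 × 1.2593 × 3.3440 = 0.5980.
T(718)/T(472) = exp(τ_B − τ_A) = exp(0.4863) = 1.6263.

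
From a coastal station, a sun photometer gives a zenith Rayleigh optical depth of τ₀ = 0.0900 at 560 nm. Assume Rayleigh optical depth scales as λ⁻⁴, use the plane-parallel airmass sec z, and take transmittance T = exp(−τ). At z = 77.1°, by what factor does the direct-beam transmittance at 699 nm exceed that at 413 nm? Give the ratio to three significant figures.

3.31

Airmass: sec 77.1° = 4.4793.
τ(699 nm) = 0.0900 × (560/699)⁴ × 4.4793 = 0.0900 × 0.4119 × 4.4793 = 0.1661.
τ(413 nm) = 0.0900 × (560/413)⁴ × 4.4793 = 0.0900 × 3.3803 × 4.4793 = 1.3627.
T(699)/T(413) = exp(τ_B − τ_A) = exp(1.1966) = 3.3090.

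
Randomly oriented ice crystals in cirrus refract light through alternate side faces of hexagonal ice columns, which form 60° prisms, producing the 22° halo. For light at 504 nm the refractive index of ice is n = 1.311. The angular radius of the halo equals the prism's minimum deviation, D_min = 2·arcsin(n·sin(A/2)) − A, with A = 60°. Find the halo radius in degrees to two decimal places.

n·sin(A/2) = 1.311 × sin 30° = 1.311 × 0.5000 = 0.6555.
D_min = 2·arcsin(0.6555) − 60° = 2 × 40.958° − 60° = 21.915°.

21.92°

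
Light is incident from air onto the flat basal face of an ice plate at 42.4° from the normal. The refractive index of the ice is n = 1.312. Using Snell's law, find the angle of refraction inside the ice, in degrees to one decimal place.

30.9°

Snell: sin θ_r = sin θ_i / n = sin 42.4° / 1.312 = 0.6743 / 1.312 = 0.5139.
θ_r = arcsin(0.5139) = 30.93°.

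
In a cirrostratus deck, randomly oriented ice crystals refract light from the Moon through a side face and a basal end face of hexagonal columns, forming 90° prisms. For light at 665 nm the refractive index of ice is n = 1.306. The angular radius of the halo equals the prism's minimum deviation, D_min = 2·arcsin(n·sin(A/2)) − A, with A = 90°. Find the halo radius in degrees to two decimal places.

44.88°

n·sin(A/2) = 1.306 × sin 45° = 1.306 × 0.7071 = 0.9235.
D_min = 2·arcsin(0.9235) − 90° = 2 × 67.440° − 90° = 44.881°.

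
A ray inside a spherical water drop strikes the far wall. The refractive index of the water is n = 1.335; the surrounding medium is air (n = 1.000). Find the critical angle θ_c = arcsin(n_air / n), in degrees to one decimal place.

48.5°

sin θ_c = n_air / n = 1.000 / 1.335 = 0.7491.
θ_c = arcsin(0.7491) = 48.51°.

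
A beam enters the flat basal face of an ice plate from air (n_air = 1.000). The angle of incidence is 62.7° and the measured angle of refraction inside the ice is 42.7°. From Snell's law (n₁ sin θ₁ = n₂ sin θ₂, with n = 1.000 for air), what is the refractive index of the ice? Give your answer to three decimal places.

1.310

n = sin θ_i / sin θ_r = sin 62.7° / sin 42.7° = 0.8886 / 0.6782 = 1.3103.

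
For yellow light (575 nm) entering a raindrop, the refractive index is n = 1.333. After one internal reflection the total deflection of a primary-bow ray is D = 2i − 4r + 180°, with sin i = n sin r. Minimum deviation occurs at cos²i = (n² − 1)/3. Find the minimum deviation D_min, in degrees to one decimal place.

137.9°

cos²i = (1.77689 − 1)/3 = 0.25896; i = arccos(0.50888) = 59.410°.
sin r = sin 59.410°/1.333 = 0.64579; r = 40.225°.
D_min = 2·59.410° − 4·40.225° + 180° = 137.922°.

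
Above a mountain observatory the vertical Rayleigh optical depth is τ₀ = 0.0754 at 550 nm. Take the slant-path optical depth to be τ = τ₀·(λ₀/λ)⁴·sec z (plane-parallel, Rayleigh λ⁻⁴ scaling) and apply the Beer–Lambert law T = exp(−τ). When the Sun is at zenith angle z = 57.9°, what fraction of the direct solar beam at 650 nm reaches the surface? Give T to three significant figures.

0.930

sec 57.9° = 1.8818.
τ = 0.0754 × (550/650)⁴ × 1.8818 = 0.0754 × 0.5126 × 1.8818 = 0.0727.
T = exp(−0.0727) = 0.9298.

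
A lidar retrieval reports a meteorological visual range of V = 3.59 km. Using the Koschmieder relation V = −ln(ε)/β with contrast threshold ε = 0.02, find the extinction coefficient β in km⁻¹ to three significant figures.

1.09 km⁻¹

β = −ln(0.02) / V = 3.912 / 3.59 = 1.0897 km⁻¹.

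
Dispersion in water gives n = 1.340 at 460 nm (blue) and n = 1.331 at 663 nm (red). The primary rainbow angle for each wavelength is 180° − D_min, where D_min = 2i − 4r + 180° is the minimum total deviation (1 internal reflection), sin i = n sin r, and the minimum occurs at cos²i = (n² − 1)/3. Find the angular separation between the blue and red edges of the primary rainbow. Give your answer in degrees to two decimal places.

1.30°

At 460 nm (n = 1.340): cos²i = 0.26520 → i = 59.004°, r = 39.770°, D_min = 138.929°, rainbow angle = 41.071°.
At 663 nm (n = 1.331): cos²i = 0.25719 → i = 59.527°, r = 40.356°, D_min = 137.630°, rainbow angle = 42.370°.
Angular width = |41.071° − 42.370°| = 1.299°.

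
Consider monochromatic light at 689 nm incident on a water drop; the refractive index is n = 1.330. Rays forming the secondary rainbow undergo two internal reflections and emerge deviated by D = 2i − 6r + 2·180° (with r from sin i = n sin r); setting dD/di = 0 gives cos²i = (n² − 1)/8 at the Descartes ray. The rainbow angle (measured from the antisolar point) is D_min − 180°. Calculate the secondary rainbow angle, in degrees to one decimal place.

cos²i = (1.76890 − 1)/8 = 0.09611; i = arccos(0.31002) = 71.940°.
sin r = sin 71.940°/1.330 = 0.71483; r = 45.630°.
D_min = 2·71.940° − 6·45.630° + 360° = 230.101°.
Rainbow angle = D_min − 180° = 50.101°.

50.1°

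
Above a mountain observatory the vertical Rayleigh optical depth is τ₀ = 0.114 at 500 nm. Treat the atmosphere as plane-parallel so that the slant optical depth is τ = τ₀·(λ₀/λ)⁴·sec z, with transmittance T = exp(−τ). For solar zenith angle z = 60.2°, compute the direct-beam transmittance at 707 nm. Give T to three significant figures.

sec 60.2° = 2.0122.
τ = 0.114 × (500/707)⁴ × 2.0122 = 0.114 × 0.2502 × 2.0122 = 0.0574.
T = exp(−0.0574) = 0.9442.

0.944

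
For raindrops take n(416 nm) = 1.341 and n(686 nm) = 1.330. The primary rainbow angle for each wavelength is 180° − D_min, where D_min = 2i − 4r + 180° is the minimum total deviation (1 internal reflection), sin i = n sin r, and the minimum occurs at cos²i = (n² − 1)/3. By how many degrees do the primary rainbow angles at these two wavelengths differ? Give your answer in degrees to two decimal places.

1.59°

At 416 nm (n = 1.341): cos²i = 0.26609 → i = 58.946°, r = 39.705°, D_min = 139.071°, rainbow angle = 40.929°.
At 686 nm (n = 1.330): cos²i = 0.25630 → i = 59.585°, r = 40.422°, D_min = 137.484°, rainbow angle = 42.516°.
Angular width = |40.929° − 42.516°| = 1.588°.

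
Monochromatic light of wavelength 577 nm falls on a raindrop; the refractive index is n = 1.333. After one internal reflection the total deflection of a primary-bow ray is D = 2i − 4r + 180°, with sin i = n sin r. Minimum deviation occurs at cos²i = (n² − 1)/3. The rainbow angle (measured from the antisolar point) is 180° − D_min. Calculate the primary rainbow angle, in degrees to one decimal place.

cos²i = (1.77689 − 1)/3 = 0.25896; i = arccos(0.50888) = 59.410°.
sin r = sin 59.410°/1.333 = 0.64579; r = 40.225°.
D_min = 2·59.410° − 4·40.225° + 180° = 137.922°.
Rainbow angle = 180° − D_min = 42.078°.

42.1°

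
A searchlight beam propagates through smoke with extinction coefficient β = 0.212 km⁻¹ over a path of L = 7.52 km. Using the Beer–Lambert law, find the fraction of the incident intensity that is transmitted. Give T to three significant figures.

0.203

τ = β·L = 0.212 × 7.52 = 1.5942.
T = exp(−1.5942) = 0.2031.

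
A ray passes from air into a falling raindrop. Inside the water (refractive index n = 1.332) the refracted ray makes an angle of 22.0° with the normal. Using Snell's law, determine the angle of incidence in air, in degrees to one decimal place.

29.9°

Snell: sin θ_i = n · sin θ_r = 1.332 × sin 22.0° = 1.332 × 0.3746 = 0.4990.
θ_i = arcsin(0.4990) = 29.93°.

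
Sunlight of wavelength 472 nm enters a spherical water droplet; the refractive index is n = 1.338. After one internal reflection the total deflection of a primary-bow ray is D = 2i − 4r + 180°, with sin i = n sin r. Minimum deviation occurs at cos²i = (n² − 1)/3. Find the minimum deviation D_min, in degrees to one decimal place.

138.6°

cos²i = (1.79024 − 1)/3 = 0.26341; i = arccos(0.51324) = 59.120°.
sin r = sin 59.120°/1.338 = 0.64144; r = 39.899°.
D_min = 2·59.120° − 4·39.899° + 180° = 138.643°.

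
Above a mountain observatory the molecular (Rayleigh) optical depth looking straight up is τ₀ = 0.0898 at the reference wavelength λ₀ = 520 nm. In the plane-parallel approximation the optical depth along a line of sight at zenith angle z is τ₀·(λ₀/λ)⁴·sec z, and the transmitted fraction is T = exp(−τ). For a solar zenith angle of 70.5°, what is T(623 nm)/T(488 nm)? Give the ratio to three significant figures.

Airmass: sec 70.5° = 2.9957.
τ(623 nm) = 0.0898 × (520/623)⁴ × 2.9957 = 0.0898 × 0.4854 × 2.9957 = 0.1306.
τ(488 nm) = 0.0898 × (520/488)⁴ × 2.9957 = 0.0898 × 1.2892 × 2.9957 = 0.3468.
T(623)/T(488) = exp(τ_B − τ_A) = exp(0.2163) = 1.2414.

1.24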